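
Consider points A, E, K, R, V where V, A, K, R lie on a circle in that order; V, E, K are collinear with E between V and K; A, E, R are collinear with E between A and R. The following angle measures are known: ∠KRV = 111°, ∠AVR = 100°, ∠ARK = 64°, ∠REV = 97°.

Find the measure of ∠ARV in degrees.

∠ARV = 47°

1. ∠KAV = 69°  [cyclic VAKR, opposite ∠A+∠R]
2. ∠AVK = 64°  [same arc AK]
3. ∠AKV = 47°  [△VAK]
4. ∠ARV = 47°  [same arc VA]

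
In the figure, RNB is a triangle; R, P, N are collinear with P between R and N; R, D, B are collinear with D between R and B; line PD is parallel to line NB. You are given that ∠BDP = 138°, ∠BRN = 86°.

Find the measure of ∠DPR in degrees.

∠DPR = 52°

1. ∠PDR = 42°  [linear pair at D on RB]
2. ∠DRP = 86°  [P on RN, D on RB]
3. ∠DPR = 52°  [△RPD]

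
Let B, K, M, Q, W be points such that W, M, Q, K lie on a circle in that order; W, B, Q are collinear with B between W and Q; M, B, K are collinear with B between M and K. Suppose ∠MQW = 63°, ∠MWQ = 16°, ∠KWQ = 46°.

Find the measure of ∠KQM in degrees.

∠KQM = 118°

1. ∠MKQ = 16°  [same arc MQ]
2. ∠KMQ = 46°  [same arc QK]
3. ∠KQM = 118°  [△MQK]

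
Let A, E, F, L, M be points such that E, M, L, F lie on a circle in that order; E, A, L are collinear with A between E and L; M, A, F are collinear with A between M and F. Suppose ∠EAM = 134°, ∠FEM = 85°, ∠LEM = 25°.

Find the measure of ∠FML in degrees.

1. ∠FLM = 95°  [cyclic EMLF, opposite ∠E+∠L]
2. ∠LFM = 25°  [same arc ML]
3. ∠FML = 60°  [△MLF]

∠FML = 60°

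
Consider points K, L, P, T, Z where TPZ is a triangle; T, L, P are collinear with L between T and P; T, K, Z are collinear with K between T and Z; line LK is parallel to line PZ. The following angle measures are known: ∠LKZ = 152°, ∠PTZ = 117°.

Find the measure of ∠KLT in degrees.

∠KLT = 35°

1. ∠LKT = 28°  [linear pair at K on TZ]
2. ∠KTL = 117°  [L on TP, K on TZ]
3. ∠KLT = 35°  [△TLK]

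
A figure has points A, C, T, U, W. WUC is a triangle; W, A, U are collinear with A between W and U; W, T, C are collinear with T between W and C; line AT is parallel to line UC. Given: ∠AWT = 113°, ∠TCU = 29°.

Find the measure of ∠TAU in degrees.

∠TAU = 142°

1. ∠CWU = 113°  [A on WU, T on WC]
2. ∠UCW = 29°  [T on ray CW]
3. ∠CUW = 38°  [△WUC]
4. ∠TAW = 38°  [AT∥UC, corresponding at A]
5. ∠TAU = 142°  [linear pair at A on WU]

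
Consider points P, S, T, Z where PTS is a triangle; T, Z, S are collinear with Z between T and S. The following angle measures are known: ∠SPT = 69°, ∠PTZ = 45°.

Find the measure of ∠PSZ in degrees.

∠PSZ = 66°

1. ∠PTS = 45°  [Z on ray TS]
2. ∠PST = 66°  [△PTS]
3. ∠PSZ = 66°  [Z on ray ST]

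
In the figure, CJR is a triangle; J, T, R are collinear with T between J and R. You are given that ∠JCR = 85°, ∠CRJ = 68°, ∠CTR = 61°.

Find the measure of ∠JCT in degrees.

∠JCT = 34°

1. ∠CJR = 27°  [△CJR]
2. ∠CTJ = 119°  [linear pair at T on JR]
3. ∠CJT = 27°  [T on ray JR]
4. ∠JCT = 34°  [△CJT]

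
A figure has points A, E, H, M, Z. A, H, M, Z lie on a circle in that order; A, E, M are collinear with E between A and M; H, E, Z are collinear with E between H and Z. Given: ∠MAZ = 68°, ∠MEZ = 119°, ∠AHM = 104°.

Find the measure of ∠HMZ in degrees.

∠HMZ = 87°

1. ∠MHZ = 68°  [same arc MZ]
2. ∠AZM = 76°  [cyclic AHMZ, opposite ∠H+∠Z]
3. ∠AMZ = 36°  [△AMZ]
4. ∠HZM = 25°  [△MEZ]
5. ∠HMZ = 87°  [△HMZ]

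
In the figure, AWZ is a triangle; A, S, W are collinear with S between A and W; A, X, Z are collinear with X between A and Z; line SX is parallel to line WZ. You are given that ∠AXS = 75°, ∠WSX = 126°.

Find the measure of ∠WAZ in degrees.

1. ∠ASX = 54°  [linear pair at S on AW]
2. ∠SAX = 51°  [△ASX]
3. ∠WAZ = 51°  [S on AW, X on AZ]

∠WAZ = 51°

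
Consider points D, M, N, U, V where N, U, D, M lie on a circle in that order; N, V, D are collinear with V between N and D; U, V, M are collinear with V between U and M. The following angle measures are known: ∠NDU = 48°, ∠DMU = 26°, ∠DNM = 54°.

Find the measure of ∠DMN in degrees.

∠DMN = 74°

1. ∠DNU = 26°  [same arc UD]
2. ∠DUN = 106°  [△NUD]
3. ∠DMN = 74°  [cyclic NUDM, opposite ∠U+∠M]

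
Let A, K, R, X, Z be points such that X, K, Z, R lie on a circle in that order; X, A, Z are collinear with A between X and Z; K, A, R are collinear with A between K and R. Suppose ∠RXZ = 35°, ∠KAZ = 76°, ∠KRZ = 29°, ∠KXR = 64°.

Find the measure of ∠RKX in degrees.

∠RKX = 47°

1. ∠KAX = 104°  [linear pair at A on XZ]
2. ∠KXZ = 29°  [same arc KZ]
3. ∠RKX = 47°  [△XAK]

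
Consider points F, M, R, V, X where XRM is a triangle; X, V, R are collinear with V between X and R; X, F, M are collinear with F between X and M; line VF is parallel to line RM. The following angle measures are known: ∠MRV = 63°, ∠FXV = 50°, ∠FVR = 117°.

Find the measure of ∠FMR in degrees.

1. ∠MRX = 63°  [V on ray RX]
2. ∠MXR = 50°  [V on XR, F on XM]
3. ∠RMX = 67°  [△XRM]
4. ∠FMR = 67°  [F on ray MX]

∠FMR = 67°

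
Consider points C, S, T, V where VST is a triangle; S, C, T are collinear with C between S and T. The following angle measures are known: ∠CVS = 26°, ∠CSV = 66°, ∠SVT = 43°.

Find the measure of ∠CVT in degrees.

∠CVT = 17°

1. ∠SCV = 88°  [△VSC]
2. ∠TSV = 66°  [C on ray ST]
3. ∠STV = 71°  [△VST]
4. ∠TCV = 92°  [linear pair at C on ST]
5. ∠CTV = 71°  [C on ray TS]
6. ∠CVT = 17°  [△VCT]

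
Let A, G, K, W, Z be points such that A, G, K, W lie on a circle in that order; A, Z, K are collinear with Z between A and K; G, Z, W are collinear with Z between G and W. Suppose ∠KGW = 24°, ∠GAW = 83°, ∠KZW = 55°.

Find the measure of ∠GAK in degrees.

1. ∠GKW = 97°  [cyclic AGKW, opposite ∠A+∠K]
2. ∠GWK = 59°  [△GKW]
3. ∠GAK = 59°  [same arc GK]

∠GAK = 59°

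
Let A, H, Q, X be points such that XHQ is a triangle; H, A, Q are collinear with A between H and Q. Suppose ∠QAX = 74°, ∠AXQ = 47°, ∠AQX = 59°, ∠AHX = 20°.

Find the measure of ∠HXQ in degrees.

1. ∠HQX = 59°  [A on ray QH]
2. ∠QHX = 20°  [A on ray HQ]
3. ∠HXQ = 101°  [△XHQ]

∠HXQ = 101°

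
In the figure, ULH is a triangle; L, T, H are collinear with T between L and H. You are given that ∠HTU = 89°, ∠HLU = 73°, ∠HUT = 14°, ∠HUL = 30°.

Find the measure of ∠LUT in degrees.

∠LUT = 16°

1. ∠LTU = 91°  [linear pair at T on LH]
2. ∠TLU = 73°  [T on ray LH]
3. ∠LUT = 16°  [△ULT]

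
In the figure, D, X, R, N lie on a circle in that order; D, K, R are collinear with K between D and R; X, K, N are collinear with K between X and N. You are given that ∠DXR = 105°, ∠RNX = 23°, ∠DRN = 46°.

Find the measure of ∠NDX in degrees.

∠NDX = 82°

1. ∠DNR = 75°  [cyclic DXRN, opposite ∠X+∠N]
2. ∠NKR = 111°  [△RKN]
3. ∠DXN = 46°  [same arc DN]
4. ∠NDR = 59°  [△DRN]
5. ∠DKN = 69°  [linear pair at K on DR]
6. ∠DNX = 52°  [△DKN]
7. ∠NDX = 82°  [△DXN]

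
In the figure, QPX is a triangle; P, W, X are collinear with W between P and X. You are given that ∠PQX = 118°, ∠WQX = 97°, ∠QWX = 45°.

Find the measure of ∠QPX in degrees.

1. ∠QXW = 38°  [△QWX]
2. ∠PXQ = 38°  [W on ray XP]
3. ∠QPX = 24°  [△QPX]

∠QPX = 24°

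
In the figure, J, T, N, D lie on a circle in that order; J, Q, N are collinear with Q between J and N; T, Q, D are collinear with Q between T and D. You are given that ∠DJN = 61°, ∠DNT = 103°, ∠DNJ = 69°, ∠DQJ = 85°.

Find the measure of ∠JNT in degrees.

1. ∠DTN = 61°  [same arc ND]
2. ∠NQT = 85°  [vertical angles at Q]
3. ∠JNT = 34°  [△TQN]

∠JNT = 34°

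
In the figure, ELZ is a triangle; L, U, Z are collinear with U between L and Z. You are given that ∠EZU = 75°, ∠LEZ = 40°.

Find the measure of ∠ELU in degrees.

1. ∠EZL = 75°  [U on ray ZL]
2. ∠ELZ = 65°  [△ELZ]
3. ∠ELU = 65°  [U on ray LZ]

∠ELU = 65°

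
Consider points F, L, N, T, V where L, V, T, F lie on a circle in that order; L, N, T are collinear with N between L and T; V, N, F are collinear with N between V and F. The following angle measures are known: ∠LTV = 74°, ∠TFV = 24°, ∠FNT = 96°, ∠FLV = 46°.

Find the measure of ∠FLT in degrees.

1. ∠LFV = 74°  [same arc LV]
2. ∠FNL = 84°  [linear pair at N on LT]
3. ∠FLT = 22°  [△LNF]

∠FLT = 22°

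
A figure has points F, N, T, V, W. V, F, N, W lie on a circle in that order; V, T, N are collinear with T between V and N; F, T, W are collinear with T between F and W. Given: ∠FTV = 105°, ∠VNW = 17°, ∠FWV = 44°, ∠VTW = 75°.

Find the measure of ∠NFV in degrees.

1. ∠VFW = 17°  [same arc VW]
2. ∠FNV = 44°  [same arc VF]
3. ∠FVN = 58°  [△VTF]
4. ∠NFV = 78°  [△VFN]

∠NFV = 78°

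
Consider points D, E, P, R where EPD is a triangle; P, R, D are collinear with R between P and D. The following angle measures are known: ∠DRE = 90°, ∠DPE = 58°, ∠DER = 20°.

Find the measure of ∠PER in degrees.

∠PER = 32°

1. ∠ERP = 90°  [linear pair at R on PD]
2. ∠EPR = 58°  [R on ray PD]
3. ∠PER = 32°  [△EPR]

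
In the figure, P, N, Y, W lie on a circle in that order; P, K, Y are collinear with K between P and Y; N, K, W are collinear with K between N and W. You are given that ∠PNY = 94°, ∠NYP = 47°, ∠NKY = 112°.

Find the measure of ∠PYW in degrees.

1. ∠NPY = 39°  [△PNY]
2. ∠PKW = 112°  [vertical angles at K]
3. ∠NWY = 39°  [same arc NY]
4. ∠WKY = 68°  [linear pair at K on PY]
5. ∠PYW = 73°  [△YKW]

∠PYW = 73°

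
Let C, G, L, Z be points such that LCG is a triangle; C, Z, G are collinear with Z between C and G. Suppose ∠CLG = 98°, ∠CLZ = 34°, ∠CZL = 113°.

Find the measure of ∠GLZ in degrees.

∠GLZ = 64°

1. ∠LCZ = 33°  [△LCZ]
2. ∠GZL = 67°  [linear pair at Z on CG]
3. ∠GCL = 33°  [Z on ray CG]
4. ∠CGL = 49°  [△LCG]
5. ∠LGZ = 49°  [Z on ray GC]
6. ∠GLZ = 64°  [△LZG]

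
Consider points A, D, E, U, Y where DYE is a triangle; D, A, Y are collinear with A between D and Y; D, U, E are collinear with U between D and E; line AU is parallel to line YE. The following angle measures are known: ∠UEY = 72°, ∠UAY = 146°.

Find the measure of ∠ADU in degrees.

1. ∠DEY = 72°  [U on ray ED]
2. ∠DAU = 34°  [linear pair at A on DY]
3. ∠AUD = 72°  [AU∥YE, corresponding at U]
4. ∠ADU = 74°  [△DAU]

∠ADU = 74°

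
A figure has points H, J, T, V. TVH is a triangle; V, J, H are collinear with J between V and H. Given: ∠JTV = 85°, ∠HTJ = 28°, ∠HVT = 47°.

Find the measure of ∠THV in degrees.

∠THV = 20°

1. ∠JVT = 47°  [J on ray VH]
2. ∠TJV = 48°  [△TVJ]
3. ∠HJT = 132°  [linear pair at J on VH]
4. ∠JHT = 20°  [△TJH]
5. ∠THV = 20°  [J on ray HV]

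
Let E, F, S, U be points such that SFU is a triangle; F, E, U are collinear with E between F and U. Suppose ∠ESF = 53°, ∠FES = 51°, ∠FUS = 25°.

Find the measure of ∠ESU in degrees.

1. ∠SEU = 129°  [linear pair at E on FU]
2. ∠EUS = 25°  [E on ray UF]
3. ∠ESU = 26°  [△SEU]

∠ESU = 26°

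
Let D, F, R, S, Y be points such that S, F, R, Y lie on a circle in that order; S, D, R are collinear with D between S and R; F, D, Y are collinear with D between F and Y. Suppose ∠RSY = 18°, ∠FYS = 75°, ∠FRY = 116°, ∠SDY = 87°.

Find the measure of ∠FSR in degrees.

∠FSR = 46°

1. ∠RFY = 18°  [same arc RY]
2. ∠FYR = 46°  [△FRY]
3. ∠FSR = 46°  [same arc FR]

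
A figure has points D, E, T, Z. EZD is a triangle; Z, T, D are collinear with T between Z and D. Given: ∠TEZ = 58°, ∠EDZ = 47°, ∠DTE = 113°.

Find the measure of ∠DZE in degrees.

∠DZE = 55°

1. ∠ETZ = 67°  [linear pair at T on ZD]
2. ∠EZT = 55°  [△EZT]
3. ∠DZE = 55°  [T on ray ZD]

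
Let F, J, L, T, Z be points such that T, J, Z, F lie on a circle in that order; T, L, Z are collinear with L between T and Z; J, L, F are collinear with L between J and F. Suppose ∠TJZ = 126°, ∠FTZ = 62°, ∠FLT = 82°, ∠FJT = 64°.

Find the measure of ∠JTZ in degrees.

1. ∠FJZ = 62°  [same arc ZF]
2. ∠JLZ = 82°  [vertical angles at L]
3. ∠JZT = 36°  [△JLZ]
4. ∠JTZ = 18°  [△TJZ]

∠JTZ = 18°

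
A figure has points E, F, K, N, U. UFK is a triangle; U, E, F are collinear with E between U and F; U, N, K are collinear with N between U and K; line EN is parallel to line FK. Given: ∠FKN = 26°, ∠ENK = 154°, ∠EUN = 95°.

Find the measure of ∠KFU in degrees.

1. ∠FKU = 26°  [N on ray KU]
2. ∠FUK = 95°  [E on UF, N on UK]
3. ∠KFU = 59°  [△UFK]

∠KFU = 59°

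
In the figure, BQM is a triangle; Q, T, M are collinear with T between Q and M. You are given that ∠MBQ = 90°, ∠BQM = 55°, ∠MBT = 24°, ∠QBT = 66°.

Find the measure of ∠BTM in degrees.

1. ∠BQT = 55°  [T on ray QM]
2. ∠BTQ = 59°  [△BQT]
3. ∠BTM = 121°  [linear pair at T on QM]

∠BTM = 121°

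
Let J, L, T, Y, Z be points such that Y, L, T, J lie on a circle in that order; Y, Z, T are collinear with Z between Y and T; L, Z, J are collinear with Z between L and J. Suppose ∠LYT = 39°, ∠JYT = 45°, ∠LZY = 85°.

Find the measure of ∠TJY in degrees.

∠TJY = 79°

1. ∠LJT = 39°  [same arc LT]
2. ∠JZT = 85°  [vertical angles at Z]
3. ∠JTY = 56°  [△TZJ]
4. ∠TJY = 79°  [△YTJ]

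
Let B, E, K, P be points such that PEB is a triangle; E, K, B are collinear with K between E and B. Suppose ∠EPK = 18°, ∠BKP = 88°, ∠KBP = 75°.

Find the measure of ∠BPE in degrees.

1. ∠EKP = 92°  [linear pair at K on EB]
2. ∠EBP = 75°  [K on ray BE]
3. ∠KEP = 70°  [△PEK]
4. ∠BEP = 70°  [K on ray EB]
5. ∠BPE = 35°  [△PEB]

∠BPE = 35°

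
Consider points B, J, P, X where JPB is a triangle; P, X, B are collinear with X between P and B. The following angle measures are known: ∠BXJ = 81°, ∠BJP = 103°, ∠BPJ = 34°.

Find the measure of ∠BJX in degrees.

1. ∠JBP = 43°  [△JPB]
2. ∠JBX = 43°  [X on ray BP]
3. ∠BJX = 56°  [△JXB]

∠BJX = 56°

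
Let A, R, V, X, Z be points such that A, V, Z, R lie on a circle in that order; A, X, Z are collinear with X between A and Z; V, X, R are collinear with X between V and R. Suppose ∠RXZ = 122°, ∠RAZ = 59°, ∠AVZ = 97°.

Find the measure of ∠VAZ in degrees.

∠VAZ = 20°

1. ∠AXV = 122°  [vertical angles at X]
2. ∠RVZ = 59°  [same arc ZR]
3. ∠VXZ = 58°  [linear pair at X on AZ]
4. ∠AZV = 63°  [△VXZ]
5. ∠VAZ = 20°  [△AVZ]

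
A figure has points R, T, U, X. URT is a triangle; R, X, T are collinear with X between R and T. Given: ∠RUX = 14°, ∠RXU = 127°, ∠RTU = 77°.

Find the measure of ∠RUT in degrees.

1. ∠URX = 39°  [△URX]
2. ∠TRU = 39°  [X on ray RT]
3. ∠RUT = 64°  [△URT]

∠RUT = 64°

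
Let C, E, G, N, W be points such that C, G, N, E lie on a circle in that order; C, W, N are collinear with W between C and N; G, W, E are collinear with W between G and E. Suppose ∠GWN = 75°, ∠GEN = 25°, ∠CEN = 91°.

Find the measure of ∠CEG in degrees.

∠CEG = 66°

1. ∠GCN = 25°  [same arc GN]
2. ∠CGN = 89°  [cyclic CGNE, opposite ∠G+∠E]
3. ∠CNG = 66°  [△CGN]
4. ∠CEG = 66°  [same arc CG]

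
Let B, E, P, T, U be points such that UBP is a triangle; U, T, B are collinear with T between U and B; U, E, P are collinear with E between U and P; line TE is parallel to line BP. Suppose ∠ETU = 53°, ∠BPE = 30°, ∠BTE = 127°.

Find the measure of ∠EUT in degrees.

1. ∠PBU = 53°  [TE∥BP, corresponding at T]
2. ∠BPU = 30°  [E on ray PU]
3. ∠BUP = 97°  [△UBP]
4. ∠EUT = 97°  [T on UB, E on UP]

∠EUT = 97°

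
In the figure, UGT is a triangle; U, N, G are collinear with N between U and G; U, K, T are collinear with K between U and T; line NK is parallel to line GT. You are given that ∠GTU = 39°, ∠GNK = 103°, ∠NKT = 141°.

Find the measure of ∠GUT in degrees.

1. ∠NKU = 39°  [NK∥GT, corresponding at K]
2. ∠KNU = 77°  [linear pair at N on UG]
3. ∠KUN = 64°  [△UNK]
4. ∠GUT = 64°  [N on UG, K on UT]

∠GUT = 64°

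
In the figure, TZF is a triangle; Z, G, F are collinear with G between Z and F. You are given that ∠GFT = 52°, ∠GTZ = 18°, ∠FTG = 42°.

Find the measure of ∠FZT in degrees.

∠FZT = 68°

1. ∠FGT = 86°  [△TGF]
2. ∠TGZ = 94°  [linear pair at G on ZF]
3. ∠GZT = 68°  [△TZG]
4. ∠FZT = 68°  [G on ray ZF]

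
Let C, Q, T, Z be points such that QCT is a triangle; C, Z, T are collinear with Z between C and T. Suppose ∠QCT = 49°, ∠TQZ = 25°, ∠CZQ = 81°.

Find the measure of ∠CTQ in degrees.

∠CTQ = 56°

1. ∠QZT = 99°  [linear pair at Z on CT]
2. ∠QTZ = 56°  [△QZT]
3. ∠CTQ = 56°  [Z on ray TC]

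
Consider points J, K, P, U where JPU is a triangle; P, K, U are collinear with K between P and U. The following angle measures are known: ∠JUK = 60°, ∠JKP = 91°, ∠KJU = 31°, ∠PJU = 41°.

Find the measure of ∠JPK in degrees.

∠JPK = 79°

1. ∠JUP = 60°  [K on ray UP]
2. ∠JPU = 79°  [△JPU]
3. ∠JPK = 79°  [K on ray PU]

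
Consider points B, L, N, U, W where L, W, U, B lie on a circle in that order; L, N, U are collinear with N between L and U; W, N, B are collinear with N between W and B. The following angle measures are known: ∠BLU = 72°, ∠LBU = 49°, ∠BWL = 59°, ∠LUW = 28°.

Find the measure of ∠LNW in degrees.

∠LNW = 100°

1. ∠LWU = 131°  [cyclic LWUB, opposite ∠W+∠B]
2. ∠ULW = 21°  [△LWU]
3. ∠LNW = 100°  [△LNW]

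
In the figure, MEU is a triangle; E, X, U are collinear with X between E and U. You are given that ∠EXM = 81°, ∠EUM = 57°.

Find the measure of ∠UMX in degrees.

∠UMX = 24°

1. ∠MXU = 99°  [linear pair at X on EU]
2. ∠MUX = 57°  [X on ray UE]
3. ∠UMX = 24°  [△MXU]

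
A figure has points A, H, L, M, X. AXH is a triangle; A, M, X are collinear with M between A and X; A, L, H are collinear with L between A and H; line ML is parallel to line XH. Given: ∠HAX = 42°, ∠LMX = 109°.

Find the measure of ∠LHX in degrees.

∠LHX = 67°

1. ∠LAM = 42°  [M on AX, L on AH]
2. ∠AML = 71°  [linear pair at M on AX]
3. ∠ALM = 67°  [△AML]
4. ∠HLM = 113°  [linear pair at L on AH]
5. ∠LHX = 67°  [ML∥XH, co-interior at H–L]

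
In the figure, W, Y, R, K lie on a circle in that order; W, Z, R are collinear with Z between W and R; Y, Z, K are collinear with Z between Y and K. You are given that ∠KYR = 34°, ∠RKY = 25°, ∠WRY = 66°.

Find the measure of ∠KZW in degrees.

1. ∠KWR = 34°  [same arc RK]
2. ∠WKY = 66°  [same arc WY]
3. ∠KZW = 80°  [△WZK]

∠KZW = 80°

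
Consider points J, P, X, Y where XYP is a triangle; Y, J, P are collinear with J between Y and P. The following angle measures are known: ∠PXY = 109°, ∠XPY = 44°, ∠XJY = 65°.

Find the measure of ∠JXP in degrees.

∠JXP = 21°

1. ∠JPX = 44°  [J on ray PY]
2. ∠PJX = 115°  [linear pair at J on YP]
3. ∠JXP = 21°  [△XJP]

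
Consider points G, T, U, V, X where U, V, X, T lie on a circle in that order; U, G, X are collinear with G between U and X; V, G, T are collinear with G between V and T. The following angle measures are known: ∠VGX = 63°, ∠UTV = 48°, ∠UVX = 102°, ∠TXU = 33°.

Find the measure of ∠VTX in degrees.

∠VTX = 30°

1. ∠UXV = 48°  [same arc UV]
2. ∠VUX = 30°  [△UVX]
3. ∠VTX = 30°  [same arc VX]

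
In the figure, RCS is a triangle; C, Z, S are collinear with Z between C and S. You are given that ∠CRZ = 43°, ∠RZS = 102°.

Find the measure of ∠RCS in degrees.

1. ∠CZR = 78°  [linear pair at Z on CS]
2. ∠RCZ = 59°  [△RCZ]
3. ∠RCS = 59°  [Z on ray CS]

∠RCS = 59°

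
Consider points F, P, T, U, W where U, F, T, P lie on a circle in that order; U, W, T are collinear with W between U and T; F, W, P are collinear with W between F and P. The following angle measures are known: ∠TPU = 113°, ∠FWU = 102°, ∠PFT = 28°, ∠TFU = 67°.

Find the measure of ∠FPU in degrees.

∠FPU = 74°

1. ∠PWT = 102°  [vertical angles at W]
2. ∠PUT = 28°  [same arc TP]
3. ∠PWU = 78°  [linear pair at W on UT]
4. ∠FPU = 74°  [△UWP]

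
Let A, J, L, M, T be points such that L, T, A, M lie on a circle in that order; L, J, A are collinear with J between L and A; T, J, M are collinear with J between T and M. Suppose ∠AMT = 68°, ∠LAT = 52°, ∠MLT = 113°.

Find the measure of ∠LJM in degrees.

∠LJM = 83°

1. ∠ALT = 68°  [same arc TA]
2. ∠LMT = 52°  [same arc LT]
3. ∠LTM = 15°  [△LTM]
4. ∠LJT = 97°  [△LJT]
5. ∠AJM = 97°  [vertical angles at J]
6. ∠LJM = 83°  [linear pair at J on LA]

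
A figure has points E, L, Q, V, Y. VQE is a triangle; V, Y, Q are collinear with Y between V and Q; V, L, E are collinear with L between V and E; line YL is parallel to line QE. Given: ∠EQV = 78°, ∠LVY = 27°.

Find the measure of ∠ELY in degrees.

1. ∠LYV = 78°  [YL∥QE, corresponding at Y]
2. ∠VLY = 75°  [△VYL]
3. ∠ELY = 105°  [linear pair at L on VE]

∠ELY = 105°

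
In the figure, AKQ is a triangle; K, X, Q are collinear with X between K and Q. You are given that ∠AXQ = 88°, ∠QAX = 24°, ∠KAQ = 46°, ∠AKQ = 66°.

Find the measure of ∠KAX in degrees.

∠KAX = 22°

1. ∠AXK = 92°  [linear pair at X on KQ]
2. ∠AKX = 66°  [X on ray KQ]
3. ∠KAX = 22°  [△AKX]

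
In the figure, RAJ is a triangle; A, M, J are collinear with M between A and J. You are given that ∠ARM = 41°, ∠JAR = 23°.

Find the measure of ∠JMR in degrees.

1. ∠MAR = 23°  [M on ray AJ]
2. ∠AMR = 116°  [△RAM]
3. ∠JMR = 64°  [linear pair at M on AJ]

∠JMR = 64°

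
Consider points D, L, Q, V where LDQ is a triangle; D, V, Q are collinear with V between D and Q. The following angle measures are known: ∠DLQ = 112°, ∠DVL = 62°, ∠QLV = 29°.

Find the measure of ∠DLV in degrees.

∠DLV = 83°

1. ∠LVQ = 118°  [linear pair at V on DQ]
2. ∠LQV = 33°  [△LVQ]
3. ∠DQL = 33°  [V on ray QD]
4. ∠LDQ = 35°  [△LDQ]
5. ∠LDV = 35°  [V on ray DQ]
6. ∠DLV = 83°  [△LDV]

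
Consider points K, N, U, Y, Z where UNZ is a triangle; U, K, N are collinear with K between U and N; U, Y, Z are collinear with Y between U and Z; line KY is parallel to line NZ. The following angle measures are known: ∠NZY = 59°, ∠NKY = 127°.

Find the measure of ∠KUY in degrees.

∠KUY = 68°

1. ∠NZU = 59°  [Y on ray ZU]
2. ∠UKY = 53°  [linear pair at K on UN]
3. ∠KYU = 59°  [KY∥NZ, corresponding at Y]
4. ∠KUY = 68°  [△UKY]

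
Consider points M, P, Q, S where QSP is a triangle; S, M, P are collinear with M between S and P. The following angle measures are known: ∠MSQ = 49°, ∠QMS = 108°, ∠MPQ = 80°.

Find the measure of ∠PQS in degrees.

∠PQS = 51°

1. ∠PSQ = 49°  [M on ray SP]
2. ∠QPS = 80°  [M on ray PS]
3. ∠PQS = 51°  [△QSP]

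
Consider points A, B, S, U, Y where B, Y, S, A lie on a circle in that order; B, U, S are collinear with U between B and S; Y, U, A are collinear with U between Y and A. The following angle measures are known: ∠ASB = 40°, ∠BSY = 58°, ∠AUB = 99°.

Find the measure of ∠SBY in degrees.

∠SBY = 59°

1. ∠AYB = 40°  [same arc BA]
2. ∠SUY = 99°  [vertical angles at U]
3. ∠BUY = 81°  [linear pair at U on BS]
4. ∠SBY = 59°  [△BUY]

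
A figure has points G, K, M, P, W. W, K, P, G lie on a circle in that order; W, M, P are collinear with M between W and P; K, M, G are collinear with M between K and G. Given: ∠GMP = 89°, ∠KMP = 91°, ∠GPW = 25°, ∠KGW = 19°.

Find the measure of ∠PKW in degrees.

1. ∠KMW = 89°  [vertical angles at M]
2. ∠GKW = 25°  [same arc WG]
3. ∠KPW = 19°  [same arc WK]
4. ∠KWP = 66°  [△WMK]
5. ∠PKW = 95°  [△WKP]

∠PKW = 95°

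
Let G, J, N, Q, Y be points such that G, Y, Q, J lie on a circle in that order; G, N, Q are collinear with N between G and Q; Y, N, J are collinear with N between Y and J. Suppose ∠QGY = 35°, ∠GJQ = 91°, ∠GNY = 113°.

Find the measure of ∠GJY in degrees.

∠GJY = 56°

1. ∠GYQ = 89°  [cyclic GYQJ, opposite ∠Y+∠J]
2. ∠GQY = 56°  [△GYQ]
3. ∠GJY = 56°  [same arc GY]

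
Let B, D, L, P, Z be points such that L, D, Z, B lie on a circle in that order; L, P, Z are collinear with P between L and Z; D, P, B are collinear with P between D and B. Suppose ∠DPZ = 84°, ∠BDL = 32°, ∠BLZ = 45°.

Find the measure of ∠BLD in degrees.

1. ∠BPL = 84°  [vertical angles at P]
2. ∠DBL = 51°  [△LPB]
3. ∠BLD = 97°  [△LDB]

∠BLD = 97°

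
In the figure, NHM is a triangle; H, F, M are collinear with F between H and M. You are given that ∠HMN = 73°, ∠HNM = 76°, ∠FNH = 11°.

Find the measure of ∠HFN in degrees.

1. ∠MHN = 31°  [△NHM]
2. ∠FHN = 31°  [F on ray HM]
3. ∠HFN = 138°  [△NHF]

∠HFN = 138°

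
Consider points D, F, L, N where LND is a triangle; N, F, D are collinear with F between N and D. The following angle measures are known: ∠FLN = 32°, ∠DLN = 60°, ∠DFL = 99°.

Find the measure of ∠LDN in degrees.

∠LDN = 53°

1. ∠LFN = 81°  [linear pair at F on ND]
2. ∠FNL = 67°  [△LNF]
3. ∠DNL = 67°  [F on ray ND]
4. ∠LDN = 53°  [△LND]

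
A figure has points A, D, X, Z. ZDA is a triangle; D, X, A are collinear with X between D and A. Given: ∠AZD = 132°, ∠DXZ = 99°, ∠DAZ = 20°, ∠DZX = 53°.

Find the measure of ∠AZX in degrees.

∠AZX = 79°

1. ∠AXZ = 81°  [linear pair at X on DA]
2. ∠XAZ = 20°  [X on ray AD]
3. ∠AZX = 79°  [△ZXA]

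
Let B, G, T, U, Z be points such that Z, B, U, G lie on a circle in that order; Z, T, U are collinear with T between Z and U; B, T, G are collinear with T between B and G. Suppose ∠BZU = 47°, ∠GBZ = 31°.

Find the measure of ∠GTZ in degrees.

∠GTZ = 78°

1. ∠BGU = 47°  [same arc BU]
2. ∠GUZ = 31°  [same arc ZG]
3. ∠GTU = 102°  [△UTG]
4. ∠GTZ = 78°  [linear pair at T on ZU]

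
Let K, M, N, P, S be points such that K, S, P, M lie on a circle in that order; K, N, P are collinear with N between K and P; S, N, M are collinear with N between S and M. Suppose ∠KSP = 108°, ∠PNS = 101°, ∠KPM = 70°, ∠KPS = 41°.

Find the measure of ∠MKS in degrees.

1. ∠KSM = 70°  [same arc KM]
2. ∠KMS = 41°  [same arc KS]
3. ∠MKS = 69°  [△KSM]

∠MKS = 69°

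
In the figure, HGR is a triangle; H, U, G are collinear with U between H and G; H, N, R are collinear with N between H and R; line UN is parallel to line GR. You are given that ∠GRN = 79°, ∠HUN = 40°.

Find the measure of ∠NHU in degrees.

∠NHU = 61°

1. ∠GRH = 79°  [N on ray RH]
2. ∠HGR = 40°  [UN∥GR, corresponding at U]
3. ∠GHR = 61°  [△HGR]
4. ∠NHU = 61°  [U on HG, N on HR]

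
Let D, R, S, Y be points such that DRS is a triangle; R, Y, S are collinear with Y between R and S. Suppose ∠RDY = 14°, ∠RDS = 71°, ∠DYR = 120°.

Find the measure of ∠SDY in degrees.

∠SDY = 57°

1. ∠DRY = 46°  [△DRY]
2. ∠DYS = 60°  [linear pair at Y on RS]
3. ∠DRS = 46°  [Y on ray RS]
4. ∠DSR = 63°  [△DRS]
5. ∠DSY = 63°  [Y on ray SR]
6. ∠SDY = 57°  [△DYS]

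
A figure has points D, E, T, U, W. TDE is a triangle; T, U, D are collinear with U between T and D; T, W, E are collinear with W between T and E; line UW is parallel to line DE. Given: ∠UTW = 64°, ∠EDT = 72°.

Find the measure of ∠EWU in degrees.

1. ∠DTE = 64°  [U on TD, W on TE]
2. ∠DET = 44°  [△TDE]
3. ∠TWU = 44°  [UW∥DE, corresponding at W]
4. ∠EWU = 136°  [linear pair at W on TE]

∠EWU = 136°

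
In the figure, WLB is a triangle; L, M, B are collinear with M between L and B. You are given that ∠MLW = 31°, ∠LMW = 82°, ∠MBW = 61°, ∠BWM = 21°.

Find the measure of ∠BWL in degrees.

1. ∠BLW = 31°  [M on ray LB]
2. ∠LBW = 61°  [M on ray BL]
3. ∠BWL = 88°  [△WLB]

∠BWL = 88°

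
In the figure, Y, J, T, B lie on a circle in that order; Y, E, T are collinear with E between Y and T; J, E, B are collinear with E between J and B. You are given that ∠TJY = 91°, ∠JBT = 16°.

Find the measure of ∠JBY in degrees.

∠JBY = 73°

1. ∠JYT = 16°  [same arc JT]
2. ∠JTY = 73°  [△YJT]
3. ∠JBY = 73°  [same arc YJ]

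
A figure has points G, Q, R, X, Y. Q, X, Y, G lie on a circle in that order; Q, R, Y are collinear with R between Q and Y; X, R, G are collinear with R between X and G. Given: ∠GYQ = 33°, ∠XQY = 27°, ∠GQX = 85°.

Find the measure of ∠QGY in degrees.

1. ∠XGY = 27°  [same arc XY]
2. ∠GYX = 95°  [cyclic QXYG, opposite ∠Q+∠Y]
3. ∠GXY = 58°  [△XYG]
4. ∠GQY = 58°  [same arc YG]
5. ∠QGY = 89°  [△QYG]

∠QGY = 89°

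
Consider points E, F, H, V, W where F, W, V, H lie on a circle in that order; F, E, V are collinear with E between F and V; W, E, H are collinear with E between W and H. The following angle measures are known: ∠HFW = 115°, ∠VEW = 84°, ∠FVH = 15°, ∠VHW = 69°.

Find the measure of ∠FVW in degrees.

1. ∠HVW = 65°  [cyclic FWVH, opposite ∠F+∠V]
2. ∠HWV = 46°  [△WVH]
3. ∠FVW = 50°  [△WEV]

∠FVW = 50°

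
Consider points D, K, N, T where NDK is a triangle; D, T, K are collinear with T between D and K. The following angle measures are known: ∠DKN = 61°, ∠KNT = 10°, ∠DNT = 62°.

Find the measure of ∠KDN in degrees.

1. ∠NKT = 61°  [T on ray KD]
2. ∠KTN = 109°  [△NTK]
3. ∠DTN = 71°  [linear pair at T on DK]
4. ∠NDT = 47°  [△NDT]
5. ∠KDN = 47°  [T on ray DK]

∠KDN = 47°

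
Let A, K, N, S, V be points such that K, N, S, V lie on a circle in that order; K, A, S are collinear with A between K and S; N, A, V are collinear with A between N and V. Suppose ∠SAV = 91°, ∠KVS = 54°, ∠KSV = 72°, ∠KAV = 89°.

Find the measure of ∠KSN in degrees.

1. ∠KAN = 91°  [vertical angles at A]
2. ∠KNS = 126°  [cyclic KNSV, opposite ∠N+∠V]
3. ∠KNV = 72°  [same arc KV]
4. ∠NKS = 17°  [△KAN]
5. ∠KSN = 37°  [△KNS]

∠KSN = 37°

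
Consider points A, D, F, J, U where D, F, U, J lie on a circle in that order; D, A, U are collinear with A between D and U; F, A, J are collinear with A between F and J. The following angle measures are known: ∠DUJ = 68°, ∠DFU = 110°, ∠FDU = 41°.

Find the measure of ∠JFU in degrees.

∠JFU = 42°

1. ∠DJU = 70°  [cyclic DFUJ, opposite ∠F+∠J]
2. ∠JDU = 42°  [△DUJ]
3. ∠JFU = 42°  [same arc UJ]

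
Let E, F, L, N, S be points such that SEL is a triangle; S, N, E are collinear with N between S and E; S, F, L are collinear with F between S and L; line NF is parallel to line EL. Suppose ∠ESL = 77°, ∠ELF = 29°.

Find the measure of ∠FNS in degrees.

∠FNS = 74°

1. ∠ELS = 29°  [F on ray LS]
2. ∠LES = 74°  [△SEL]
3. ∠FNS = 74°  [NF∥EL, corresponding at N]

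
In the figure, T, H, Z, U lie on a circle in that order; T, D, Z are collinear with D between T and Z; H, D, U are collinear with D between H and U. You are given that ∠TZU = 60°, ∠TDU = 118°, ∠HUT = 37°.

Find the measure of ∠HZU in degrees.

1. ∠THU = 60°  [same arc TU]
2. ∠HTU = 83°  [△THU]
3. ∠HZU = 97°  [cyclic THZU, opposite ∠T+∠Z]

∠HZU = 97°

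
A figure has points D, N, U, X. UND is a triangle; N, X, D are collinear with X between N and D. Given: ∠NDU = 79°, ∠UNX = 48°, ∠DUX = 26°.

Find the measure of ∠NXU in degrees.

1. ∠UDX = 79°  [X on ray DN]
2. ∠DXU = 75°  [△UXD]
3. ∠NXU = 105°  [linear pair at X on ND]

∠NXU = 105°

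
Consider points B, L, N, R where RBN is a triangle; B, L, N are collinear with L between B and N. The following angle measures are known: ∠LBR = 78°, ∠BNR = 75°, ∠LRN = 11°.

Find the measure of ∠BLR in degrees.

∠BLR = 86°

1. ∠LNR = 75°  [L on ray NB]
2. ∠NLR = 94°  [△RLN]
3. ∠BLR = 86°  [linear pair at L on BN]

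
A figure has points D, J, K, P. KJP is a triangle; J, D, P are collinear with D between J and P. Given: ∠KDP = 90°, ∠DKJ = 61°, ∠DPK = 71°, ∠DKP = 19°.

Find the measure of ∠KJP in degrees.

∠KJP = 29°

1. ∠JDK = 90°  [linear pair at D on JP]
2. ∠DJK = 29°  [△KJD]
3. ∠KJP = 29°  [D on ray JP]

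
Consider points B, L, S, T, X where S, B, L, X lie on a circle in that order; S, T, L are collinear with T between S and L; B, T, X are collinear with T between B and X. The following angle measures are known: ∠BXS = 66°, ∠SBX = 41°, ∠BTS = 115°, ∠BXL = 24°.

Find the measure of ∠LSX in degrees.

1. ∠BLS = 66°  [same arc SB]
2. ∠BTL = 65°  [linear pair at T on SL]
3. ∠LBX = 49°  [△BTL]
4. ∠LSX = 49°  [same arc LX]

∠LSX = 49°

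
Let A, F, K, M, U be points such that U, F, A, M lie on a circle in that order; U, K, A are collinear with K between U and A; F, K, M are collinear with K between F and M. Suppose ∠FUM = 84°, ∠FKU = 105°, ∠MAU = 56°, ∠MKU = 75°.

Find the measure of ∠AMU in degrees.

1. ∠FAM = 96°  [cyclic UFAM, opposite ∠U+∠A]
2. ∠AKM = 105°  [vertical angles at K]
3. ∠AMF = 19°  [△AKM]
4. ∠AFM = 65°  [△FAM]
5. ∠AUM = 65°  [same arc AM]
6. ∠AMU = 59°  [△UAM]

∠AMU = 59°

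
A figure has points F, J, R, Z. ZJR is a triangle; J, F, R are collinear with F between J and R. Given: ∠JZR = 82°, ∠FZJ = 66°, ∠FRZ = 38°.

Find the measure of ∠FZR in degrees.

∠FZR = 16°

1. ∠JRZ = 38°  [F on ray RJ]
2. ∠RJZ = 60°  [△ZJR]
3. ∠FJZ = 60°  [F on ray JR]
4. ∠JFZ = 54°  [△ZJF]
5. ∠RFZ = 126°  [linear pair at F on JR]
6. ∠FZR = 16°  [△ZFR]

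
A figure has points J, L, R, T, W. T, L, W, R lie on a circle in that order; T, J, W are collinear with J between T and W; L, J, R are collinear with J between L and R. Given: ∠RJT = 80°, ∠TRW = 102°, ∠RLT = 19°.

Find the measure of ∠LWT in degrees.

∠LWT = 41°

1. ∠LJW = 80°  [vertical angles at J]
2. ∠TLW = 78°  [cyclic TLWR, opposite ∠L+∠R]
3. ∠LJT = 100°  [linear pair at J on TW]
4. ∠LTW = 61°  [△TJL]
5. ∠LWT = 41°  [△TLW]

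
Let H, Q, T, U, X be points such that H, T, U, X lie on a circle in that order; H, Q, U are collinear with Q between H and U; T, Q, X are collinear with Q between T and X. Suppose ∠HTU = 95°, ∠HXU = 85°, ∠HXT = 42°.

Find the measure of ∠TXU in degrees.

∠TXU = 43°

1. ∠HUT = 42°  [same arc HT]
2. ∠THU = 43°  [△HTU]
3. ∠TXU = 43°  [same arc TU]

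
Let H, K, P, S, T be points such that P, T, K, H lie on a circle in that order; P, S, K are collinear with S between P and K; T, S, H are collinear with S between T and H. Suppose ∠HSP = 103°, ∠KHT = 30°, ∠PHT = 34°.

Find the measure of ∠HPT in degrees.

∠HPT = 73°

1. ∠KST = 103°  [vertical angles at S]
2. ∠KPT = 30°  [same arc TK]
3. ∠PST = 77°  [linear pair at S on PK]
4. ∠HTP = 73°  [△PST]
5. ∠HPT = 73°  [△PTH]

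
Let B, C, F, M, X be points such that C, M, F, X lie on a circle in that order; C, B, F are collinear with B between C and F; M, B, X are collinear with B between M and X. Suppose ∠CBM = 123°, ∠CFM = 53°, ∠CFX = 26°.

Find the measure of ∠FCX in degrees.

1. ∠FBX = 123°  [vertical angles at B]
2. ∠CXM = 53°  [same arc CM]
3. ∠CBX = 57°  [linear pair at B on CF]
4. ∠FCX = 70°  [△CBX]

∠FCX = 70°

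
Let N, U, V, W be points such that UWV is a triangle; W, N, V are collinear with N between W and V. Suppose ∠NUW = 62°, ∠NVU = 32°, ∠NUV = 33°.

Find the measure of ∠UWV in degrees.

1. ∠UNV = 115°  [△UNV]
2. ∠UNW = 65°  [linear pair at N on WV]
3. ∠NWU = 53°  [△UWN]
4. ∠UWV = 53°  [N on ray WV]

∠UWV = 53°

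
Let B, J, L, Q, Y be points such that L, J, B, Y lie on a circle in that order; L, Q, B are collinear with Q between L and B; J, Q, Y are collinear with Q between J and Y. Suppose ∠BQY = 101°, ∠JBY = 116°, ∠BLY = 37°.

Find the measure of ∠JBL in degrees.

∠JBL = 64°

1. ∠JQL = 101°  [vertical angles at Q]
2. ∠BJY = 37°  [same arc BY]
3. ∠BQJ = 79°  [linear pair at Q on LB]
4. ∠JBL = 64°  [△JQB]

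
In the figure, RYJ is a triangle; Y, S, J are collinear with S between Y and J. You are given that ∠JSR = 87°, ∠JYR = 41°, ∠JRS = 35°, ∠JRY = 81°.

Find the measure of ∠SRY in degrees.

∠SRY = 46°

1. ∠RSY = 93°  [linear pair at S on YJ]
2. ∠RYS = 41°  [S on ray YJ]
3. ∠SRY = 46°  [△RYS]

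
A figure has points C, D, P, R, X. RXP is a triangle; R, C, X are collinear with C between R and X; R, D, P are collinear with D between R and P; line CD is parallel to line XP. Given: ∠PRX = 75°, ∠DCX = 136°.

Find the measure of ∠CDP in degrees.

∠CDP = 119°

1. ∠CRD = 75°  [C on RX, D on RP]
2. ∠DCR = 44°  [linear pair at C on RX]
3. ∠CDR = 61°  [△RCD]
4. ∠CDP = 119°  [linear pair at D on RP]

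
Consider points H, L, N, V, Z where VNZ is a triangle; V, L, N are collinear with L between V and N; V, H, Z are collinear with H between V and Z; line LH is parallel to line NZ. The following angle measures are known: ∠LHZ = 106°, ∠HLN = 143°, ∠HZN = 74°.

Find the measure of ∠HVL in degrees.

1. ∠LHV = 74°  [linear pair at H on VZ]
2. ∠HLV = 37°  [linear pair at L on VN]
3. ∠HVL = 69°  [△VLH]

∠HVL = 69°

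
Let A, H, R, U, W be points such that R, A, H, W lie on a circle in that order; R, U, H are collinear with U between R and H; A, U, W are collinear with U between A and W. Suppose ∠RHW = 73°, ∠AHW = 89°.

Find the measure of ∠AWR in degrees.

1. ∠RAW = 73°  [same arc RW]
2. ∠ARW = 91°  [cyclic RAHW, opposite ∠R+∠H]
3. ∠AWR = 16°  [△RAW]

∠AWR = 16°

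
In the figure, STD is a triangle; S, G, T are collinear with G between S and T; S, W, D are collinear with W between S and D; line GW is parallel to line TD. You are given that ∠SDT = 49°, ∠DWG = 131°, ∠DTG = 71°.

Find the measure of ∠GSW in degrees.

1. ∠DTS = 71°  [G on ray TS]
2. ∠DST = 60°  [△STD]
3. ∠GSW = 60°  [G on ST, W on SD]

∠GSW = 60°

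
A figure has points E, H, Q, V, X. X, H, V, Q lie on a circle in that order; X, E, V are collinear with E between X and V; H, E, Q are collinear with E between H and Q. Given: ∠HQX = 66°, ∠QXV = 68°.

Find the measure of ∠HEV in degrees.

∠HEV = 46°

1. ∠HVX = 66°  [same arc XH]
2. ∠QHV = 68°  [same arc VQ]
3. ∠HEV = 46°  [△HEV]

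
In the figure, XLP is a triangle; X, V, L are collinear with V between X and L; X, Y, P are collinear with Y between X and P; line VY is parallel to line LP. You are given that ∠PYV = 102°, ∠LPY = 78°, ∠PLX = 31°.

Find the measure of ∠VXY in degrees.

1. ∠VYX = 78°  [linear pair at Y on XP]
2. ∠XVY = 31°  [VY∥LP, corresponding at V]
3. ∠VXY = 71°  [△XVY]

∠VXY = 71°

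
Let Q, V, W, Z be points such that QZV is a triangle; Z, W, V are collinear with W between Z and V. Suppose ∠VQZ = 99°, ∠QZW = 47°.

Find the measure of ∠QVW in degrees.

1. ∠QZV = 47°  [W on ray ZV]
2. ∠QVZ = 34°  [△QZV]
3. ∠QVW = 34°  [W on ray VZ]

∠QVW = 34°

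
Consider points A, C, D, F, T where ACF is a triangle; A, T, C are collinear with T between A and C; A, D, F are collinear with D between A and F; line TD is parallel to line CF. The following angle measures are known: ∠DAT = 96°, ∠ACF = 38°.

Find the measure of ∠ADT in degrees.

1. ∠CAF = 96°  [T on AC, D on AF]
2. ∠AFC = 46°  [△ACF]
3. ∠ADT = 46°  [TD∥CF, corresponding at D]

∠ADT = 46°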